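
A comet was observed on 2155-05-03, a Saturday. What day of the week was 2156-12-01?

May 3, 2155 → May 3, 2156: 366 days (2156 is a leap year).
May 2156: 31 − 3 = 28 days remain.
Then June (30), July (31), August (31), September (30), October (31), November (30): 30 + 31 + 31 + 30 + 31 + 30 = 183 days.
December 1, 2156: 1 day.
Residual: 212 days.
Total: 578 days.
578 mod 7 = 4, so 4 days after Saturday is Wednesday.

Wednesday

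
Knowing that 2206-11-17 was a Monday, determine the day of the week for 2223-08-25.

Day-of-year of November 17, 2206: 321.
Day-of-year of August 25, 2223: 237.
2206 has 365 days, so 365 − 321 = 44 days remain in 2206.
Full years 2207–2222: 12 common + 4 leap = 12×365 + 4×366 = 5844 days.
Total: 44 + 5844 + 237 = 6125 days.
6125 is a multiple of 7, so 2223-08-25 falls on the same weekday: Monday.

Monday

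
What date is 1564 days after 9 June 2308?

20 September 2312

Count 1564 days after June 9, 2308:
June 9, 2308 → June 9, 2309: 365 days.
June 9, 2309 → June 9, 2310: 365 days.
June 9, 2310 → June 9, 2311: 365 days.
June 9, 2311 → June 9, 2312: 366 days (2312 is a leap year).
June 2312: 30 − 9 = 21 days remain.
Then July (31), August (31): 31 + 31 = 62 days.
September 1–20, 2312: 20 days.
Residual: 103 days.
Total: 1564 days.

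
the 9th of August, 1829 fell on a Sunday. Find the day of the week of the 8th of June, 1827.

Count forward from the earlier date (June 8, 1827) to the later (August 9, 1829):
Day-of-year of June 8, 1827: 159.
Day-of-year of August 9, 1829: 221.
1827 has 365 days, so 365 − 159 = 206 days remain in 1827.
Full years: 1828: 366. Sum = 366.
Total: 206 + 366 + 221 = 793 days.
793 mod 7 = 2, so 2 days before Sunday is Friday.

Friday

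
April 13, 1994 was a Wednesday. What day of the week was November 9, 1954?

Tuesday

Count forward from the earlier date (November 9, 1954) to the later (April 13, 1994):
Day-of-year of November 9, 1954: 313.
Day-of-year of April 13, 1994: 103.
1954 has 365 days, so 365 − 313 = 52 days remain in 1954.
Full years 1955–1993: 29 common + 10 leap = 29×365 + 10×366 = 14245 days.
Total: 52 + 14245 + 103 = 14400 days.
14400 mod 7 = 1, so 1 day before Wednesday is Tuesday.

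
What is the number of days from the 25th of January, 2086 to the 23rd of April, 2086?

January 2086: 31 − 25 = 6 days remain.
Then February 2086 (28), March (31): 28 + 31 = 59 days.
April 1–23, 2086: 23 days.
Total: 6 + 59 + 23 = 88 days.

88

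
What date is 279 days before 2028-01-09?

2027-04-05

Count 279 days before January 9, 2028:
April 2027: 30 − 5 = 25 days remain.
Then May (31), June (30), July (31), August (31), September (30), October (31), November (30), December (31): 31 + 30 + 31 + 31 + 30 + 31 + 30 + 31 = 245 days.
January 1–9, 2028: 9 days.
Residual: 279 days.
Total: 279 days.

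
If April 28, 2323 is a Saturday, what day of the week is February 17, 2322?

Friday

Count forward from the earlier date (February 17, 2322) to the later (April 28, 2323):
February 2322: 28 − 17 = 11 days remain (2322 is not a leap year, so February has 28 days).
Then 13 full months totalling 396 days.
April 1–28, 2323: 28 days.
Total: 11 + 396 + 28 = 435 days.
435 mod 7 = 1, so 1 day before Saturday is Friday.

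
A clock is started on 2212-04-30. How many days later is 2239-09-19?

Day-of-year of April 30, 2212: 121.
Day-of-year of September 19, 2239: 262.
2212 has 366 days, so 366 − 121 = 245 days remain in 2212.
Full years 2213–2238: 20 common + 6 leap = 20×365 + 6×366 = 9496 days.
Total: 245 + 9496 + 262 = 10003 days.

10003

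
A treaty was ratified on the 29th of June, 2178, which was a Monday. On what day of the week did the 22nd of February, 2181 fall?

Day-of-year of June 29, 2178: 180.
Day-of-year of February 22, 2181: 53.
2178 has 365 days, so 365 − 180 = 185 days remain in 2178.
Full years: 2179: 365; 2180: 366. Sum = 731.
Total: 185 + 731 + 53 = 969 days.
969 mod 7 = 3, so 3 days after Monday is Thursday.

Thursday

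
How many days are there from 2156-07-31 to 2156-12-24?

146

July 2156: 31 − 31 = 0 days remain.
Then August (31), September (30), October (31), November (30): 31 + 30 + 31 + 30 = 122 days.
December 1–24, 2156: 24 days.
Total: 0 + 122 + 24 = 146 days.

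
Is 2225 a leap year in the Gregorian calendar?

No

2225 is not a leap year.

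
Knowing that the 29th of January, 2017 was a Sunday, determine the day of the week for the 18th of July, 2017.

January 2017: 31 − 29 = 2 days remain.
Then February 2017 (28), March (31), April (30), May (31), June (30): 28 + 31 + 30 + 31 + 30 = 150 days.
July 1–18, 2017: 18 days.
Total: 2 + 150 + 18 = 170 days.
170 mod 7 = 2, so 2 days after Sunday is Tuesday.

Tuesday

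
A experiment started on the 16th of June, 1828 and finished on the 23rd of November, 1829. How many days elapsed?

Day-of-year of June 16, 1828: 168.
Day-of-year of November 23, 1829: 327.
1828 has 366 days, so 366 − 168 = 198 days remain in 1828.
Total: 198 + 327 = 525 days.

525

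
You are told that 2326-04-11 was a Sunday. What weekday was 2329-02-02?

Saturday

April 11, 2326 → April 11, 2327: 365 days.
April 11, 2327 → April 11, 2328: 366 days (2328 is a leap year).
April 2328: 30 − 11 = 19 days remain.
Then 9 full months totalling 276 days.
February 1–2, 2329: 2 days (2329 is not a leap year).
Residual: 297 days.
Total: 1028 days.
1028 mod 7 = 6, so 6 days after Sunday is Saturday.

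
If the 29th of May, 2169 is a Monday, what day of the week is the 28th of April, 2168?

Count forward from the earlier date (April 28, 2168) to the later (May 29, 2169):
April 28, 2168 → April 28, 2169: 365 days.
April 2169: 30 − 28 = 2 days remain.
May 1–29, 2169: 29 days.
Residual: 31 days.
Total: 396 days.
396 mod 7 = 4, so 4 days before Monday is Thursday.

Thursday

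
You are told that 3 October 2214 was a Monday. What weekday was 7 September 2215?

Thursday

Day-of-year of October 3, 2214: 276.
Day-of-year of September 7, 2215: 250.
2214 has 365 days, so 365 − 276 = 89 days remain in 2214.
Total: 89 + 250 = 339 days.
339 mod 7 = 3, so 3 days after Monday is Thursday.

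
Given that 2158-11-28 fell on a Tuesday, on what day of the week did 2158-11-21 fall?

Count forward from the earlier date (November 21, 2158) to the later (November 28, 2158):
Within November 2158: 28 − 21 = 7 days.
7 is a multiple of 7, so 2158-11-21 falls on the same weekday: Tuesday.

Tuesday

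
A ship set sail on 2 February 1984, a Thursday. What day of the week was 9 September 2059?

Day-of-year of February 2, 1984: 33.
Day-of-year of September 9, 2059: 252.
1984 has 366 days, so 366 − 33 = 333 days remain in 1984.
Full years 1985–2058: 56 common + 18 leap = 56×365 + 18×366 = 27028 days.
Total: 333 + 27028 + 252 = 27613 days.
27613 mod 7 = 5, so 5 days after Thursday is Tuesday.

Tuesday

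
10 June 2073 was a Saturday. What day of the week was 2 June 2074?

Saturday

June 2073: 30 − 10 = 20 days remain.
Then 11 full months totalling 335 days.
June 1–2, 2074: 2 days.
Residual: 357 days.
Total: 357 days.
357 is a multiple of 7, so 2 June 2074 falls on the same weekday: Saturday.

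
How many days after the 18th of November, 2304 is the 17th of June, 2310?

November 18, 2304 → November 18, 2305: 365 days.
November 18, 2305 → November 18, 2306: 365 days.
November 18, 2306 → November 18, 2307: 365 days.
November 18, 2307 → November 18, 2308: 366 days (2308 is a leap year).
November 18, 2308 → November 18, 2309: 365 days.
November 2309: 30 − 18 = 12 days remain.
Then December (31), January (31), February 2310 (28), March (31), April (30), May (31): 31 + 31 + 28 + 31 + 30 + 31 = 182 days.
June 1–17, 2310: 17 days.
Residual: 211 days.
Total: 2037 days.

2037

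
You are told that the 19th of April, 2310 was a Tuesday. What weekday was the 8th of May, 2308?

Friday

Count forward from the earlier date (May 8, 2308) to the later (April 19, 2310):
Day-of-year of May 8, 2308: 129.
Day-of-year of April 19, 2310: 109.
2308 has 366 days, so 366 − 129 = 237 days remain in 2308.
Full years: 2309: 365. Sum = 365.
Total: 237 + 365 + 109 = 711 days.
711 mod 7 = 4, so 4 days before Tuesday is Friday.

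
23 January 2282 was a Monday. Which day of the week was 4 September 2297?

Saturday

From January 23, 2282 to January 23, 2297: 15 years, of which 4 contain a Feb 29 — 11×365 + 4×366 = 5479 days.
January 2297: 31 − 23 = 8 days remain.
Then February 2297 (28), March (31), April (30), May (31), June (30), July (31), August (31): 28 + 31 + 30 + 31 + 30 + 31 + 31 = 212 days.
September 1–4, 2297: 4 days.
Residual: 224 days.
Total: 5703 days.
5703 mod 7 = 5, so 5 days after Monday is Saturday.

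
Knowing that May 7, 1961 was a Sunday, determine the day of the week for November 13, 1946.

Wednesday

Count forward from the earlier date (November 13, 1946) to the later (May 7, 1961):
From November 13, 1946 to November 13, 1960: 14 years, of which 4 contain a Feb 29 — 10×365 + 4×366 = 5114 days.
November 1960: 30 − 13 = 17 days remain.
Then December (31), January (31), February 1961 (28), March (31), April (30): 31 + 31 + 28 + 31 + 30 = 151 days.
May 1–7, 1961: 7 days.
Residual: 175 days.
Total: 5289 days.
5289 mod 7 = 4, so 4 days before Sunday is Wednesday.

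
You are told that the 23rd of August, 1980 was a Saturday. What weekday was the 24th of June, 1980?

Tuesday

Count forward from the earlier date (June 24, 1980) to the later (August 23, 1980):
June 1980: 30 − 24 = 6 days remain.
Then July (31): 31 days.
August 1–23, 1980: 23 days.
Total: 6 + 31 + 23 = 60 days.
60 mod 7 = 4, so 4 days before Saturday is Tuesday.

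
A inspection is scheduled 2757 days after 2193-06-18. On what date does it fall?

2201-01-05

Count 2757 days after June 18, 2193:
From June 18, 2193 to June 18, 2200: 7 years, of which 1 contains a Feb 29 — 6×365 + 1×366 = 2556 days.
(2200 is not a leap year (divisible by 100 but not 400).)
June 2200: 30 − 18 = 12 days remain.
Then July (31), August (31), September (30), October (31), November (30), December (31): 31 + 31 + 30 + 31 + 30 + 31 = 184 days.
January 1–5, 2201: 5 days.
Residual: 201 days.
Total: 2757 days.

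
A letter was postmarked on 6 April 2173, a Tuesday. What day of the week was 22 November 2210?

From April 6, 2173 to April 6, 2210: 37 years, of which 8 contain a Feb 29 — 29×365 + 8×366 = 13513 days.
(2200 is not a leap year (divisible by 100 but not 400).)
April 2210: 30 − 6 = 24 days remain.
Then May (31), June (30), July (31), August (31), September (30), October (31): 31 + 30 + 31 + 31 + 30 + 31 = 184 days.
November 1–22, 2210: 22 days.
Residual: 230 days.
Total: 13743 days.
13743 mod 7 = 2, so 2 days after Tuesday is Thursday.

Thursday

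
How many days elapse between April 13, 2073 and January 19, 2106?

11968

From April 13, 2073 to April 13, 2105: 32 years, of which 7 contain a Feb 29 — 25×365 + 7×366 = 11687 days.
(2100 is not a leap year (divisible by 100 but not 400).)
April 2105: 30 − 13 = 17 days remain.
Then May (31), June (30), July (31), August (31), September (30), October (31), November (30), December (31): 31 + 30 + 31 + 31 + 30 + 31 + 30 + 31 = 245 days.
January 1–19, 2106: 19 days.
Residual: 281 days.
Total: 11968 days.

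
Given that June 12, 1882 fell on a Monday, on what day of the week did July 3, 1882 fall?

June 1882: 30 − 12 = 18 days remain.
July 1–3, 1882: 3 days.
Total: 18 + 3 = 21 days.
21 is a multiple of 7, so July 3, 1882 falls on the same weekday: Monday.

Monday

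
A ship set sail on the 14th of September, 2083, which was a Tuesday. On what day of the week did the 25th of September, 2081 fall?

Count forward from the earlier date (September 25, 2081) to the later (September 14, 2083):
September 2081: 30 − 25 = 5 days remain.
Then 23 full months totalling 700 days.
September 1–14, 2083: 14 days.
Total: 5 + 700 + 14 = 719 days.
719 mod 7 = 5, so 5 days before Tuesday is Thursday.

Thursday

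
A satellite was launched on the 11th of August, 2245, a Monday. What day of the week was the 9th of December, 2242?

Friday

Count forward from the earlier date (December 9, 2242) to the later (August 11, 2245):
December 9, 2242 → December 9, 2243: 365 days.
December 9, 2243 → December 9, 2244: 366 days (2244 is a leap year).
December 2244: 31 − 9 = 22 days remain.
Then January (31), February 2245 (28), March (31), April (30), May (31), June (30), July (31): 31 + 28 + 31 + 30 + 31 + 30 + 31 = 212 days.
August 1–11, 2245: 11 days.
Residual: 245 days.
Total: 976 days.
976 mod 7 = 3, so 3 days before Monday is Friday.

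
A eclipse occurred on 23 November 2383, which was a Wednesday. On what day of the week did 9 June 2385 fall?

November 23, 2383 → November 23, 2384: 366 days (2384 is a leap year).
November 2384: 30 − 23 = 7 days remain.
Then December (31), January (31), February 2385 (28), March (31), April (30), May (31): 31 + 31 + 28 + 31 + 30 + 31 = 182 days.
June 1–9, 2385: 9 days.
Residual: 198 days.
Total: 564 days.
564 mod 7 = 4, so 4 days after Wednesday is Sunday.

Sunday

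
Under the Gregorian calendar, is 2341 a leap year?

No

2341 is not a leap year.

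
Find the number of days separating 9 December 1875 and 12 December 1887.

4386

Day-of-year of December 9, 1875: 343.
Day-of-year of December 12, 1887: 346.
1875 has 365 days, so 365 − 343 = 22 days remain in 1875.
Full years 1876–1886: 8 common + 3 leap = 8×365 + 3×366 = 4018 days.
Total: 22 + 4018 + 346 = 4386 days.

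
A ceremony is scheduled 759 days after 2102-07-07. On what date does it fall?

2104-08-04

Count 759 days after July 7, 2102:
July 7, 2102 → July 7, 2103: 365 days.
July 7, 2103 → July 7, 2104: 366 days (2104 is a leap year).
July 2104: 31 − 7 = 24 days remain.
August 1–4, 2104: 4 days.
Residual: 28 days.
Total: 759 days.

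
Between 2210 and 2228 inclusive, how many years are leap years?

Years divisible by 4 in [2210, 2228]: 2212, 2216, 2220, 2224, 2228.
No century exceptions apply. Count: 5.

5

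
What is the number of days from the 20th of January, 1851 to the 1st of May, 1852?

January 1851: 31 − 20 = 11 days remain.
Then 15 full months totalling 455 days.
May 1, 1852: 1 day.
Total: 11 + 455 + 1 = 467 days.

467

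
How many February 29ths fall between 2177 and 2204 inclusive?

6

Years divisible by 4 in [2177, 2204]: 2180, 2184, 2188, 2192, 2196, 2200, 2204.
Of these, 2200 is divisible by 100 but not 400, so not leap.
Leap years: 7 − 1 = 6.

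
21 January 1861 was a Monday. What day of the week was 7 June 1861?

Friday

January 1861: 31 − 21 = 10 days remain.
Then February 1861 (28), March (31), April (30), May (31): 28 + 31 + 30 + 31 = 120 days.
June 1–7, 1861: 7 days.
Total: 10 + 120 + 7 = 137 days.
137 mod 7 = 4, so 4 days after Monday is Friday.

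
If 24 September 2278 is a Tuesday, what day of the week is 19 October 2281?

Wednesday

September 24, 2278 → September 24, 2279: 365 days.
September 24, 2279 → September 24, 2280: 366 days (2280 is a leap year).
September 24, 2280 → September 24, 2281: 365 days.
September 2281: 30 − 24 = 6 days remain.
October 1–19, 2281: 19 days.
Residual: 25 days.
Total: 1121 days.
1121 mod 7 = 1, so 1 day after Tuesday is Wednesday.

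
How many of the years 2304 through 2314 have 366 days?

Years divisible by 4 in [2304, 2314]: 2304, 2308, 2312.
No century exceptions apply. Count: 3.

3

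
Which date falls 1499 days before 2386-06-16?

2382-05-09

Count 1499 days before June 16, 2386:
May 9, 2382 → May 9, 2383: 365 days.
May 9, 2383 → May 9, 2384: 366 days (2384 is a leap year).
May 9, 2384 → May 9, 2385: 365 days.
May 9, 2385 → May 9, 2386: 365 days.
May 2386: 31 − 9 = 22 days remain.
June 1–16, 2386: 16 days.
Residual: 38 days.
Total: 1499 days.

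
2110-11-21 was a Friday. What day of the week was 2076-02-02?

Sunday

Count forward from the earlier date (February 2, 2076) to the later (November 21, 2110):
Day-of-year of February 2, 2076: 33.
Day-of-year of November 21, 2110: 325.
2076 has 366 days, so 366 − 33 = 333 days remain in 2076.
Full years 2077–2109: 26 common + 7 leap = 26×365 + 7×366 = 12052 days.
Total: 333 + 12052 + 325 = 12710 days.
12710 mod 7 = 5, so 5 days before Friday is Sunday.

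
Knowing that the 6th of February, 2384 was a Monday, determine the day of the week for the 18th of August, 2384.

February 2384: 29 − 6 = 23 days remain (2384 is a leap year, so February has 29 days).
Then March (31), April (30), May (31), June (30), July (31): 31 + 30 + 31 + 30 + 31 = 153 days.
August 1–18, 2384: 18 days.
Total: 23 + 153 + 18 = 194 days.
194 mod 7 = 5, so 5 days after Monday is Saturday.

Saturday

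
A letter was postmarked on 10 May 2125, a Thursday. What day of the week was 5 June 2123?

Saturday

Count forward from the earlier date (June 5, 2123) to the later (May 10, 2125):
June 5, 2123 → June 5, 2124: 366 days (2124 is a leap year).
June 2124: 30 − 5 = 25 days remain.
Then 10 full months totalling 304 days.
May 1–10, 2125: 10 days.
Residual: 339 days.
Total: 705 days.
705 mod 7 = 5, so 5 days before Thursday is Saturday.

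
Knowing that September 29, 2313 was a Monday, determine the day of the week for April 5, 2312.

Count forward from the earlier date (April 5, 2312) to the later (September 29, 2313):
April 5, 2312 → April 5, 2313: 365 days.
April 2313: 30 − 5 = 25 days remain.
Then May (31), June (30), July (31), August (31): 31 + 30 + 31 + 31 = 123 days.
September 1–29, 2313: 29 days.
Residual: 177 days.
Total: 542 days.
542 mod 7 = 3, so 3 days before Monday is Friday.

Friday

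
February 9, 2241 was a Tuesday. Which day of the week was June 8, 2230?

Count forward from the earlier date (June 8, 2230) to the later (February 9, 2241):
Day-of-year of June 8, 2230: 159.
Day-of-year of February 9, 2241: 40.
2230 has 365 days, so 365 − 159 = 206 days remain in 2230.
Full years 2231–2240: 7 common + 3 leap = 7×365 + 3×366 = 3653 days.
Total: 206 + 3653 + 40 = 3899 days.
3899 is a multiple of 7, so June 8, 2230 falls on the same weekday: Tuesday.

Tuesday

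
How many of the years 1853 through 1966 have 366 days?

27

Years divisible by 4: 1856, 1860, …, 1964 — 28 in all.
Of these, 1900 is divisible by 100 but not 400, so not leap.
Leap years: 28 − 1 = 27.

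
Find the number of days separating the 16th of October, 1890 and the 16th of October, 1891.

October 1890: 31 − 16 = 15 days remain.
Then 11 full months totalling 334 days.
October 1–16, 1891: 16 days.
Total: 15 + 334 + 16 = 365 days.

365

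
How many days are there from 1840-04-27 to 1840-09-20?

146

April 1840: 30 − 27 = 3 days remain.
Then May (31), June (30), July (31), August (31): 31 + 30 + 31 + 31 = 123 days.
September 1–20, 1840: 20 days.
Total: 3 + 123 + 20 = 146 days.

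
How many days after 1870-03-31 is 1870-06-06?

67

March 1870: 31 − 31 = 0 days remain.
Then April (30), May (31): 30 + 31 = 61 days.
June 1–6, 1870: 6 days.
Total: 0 + 61 + 6 = 67 days.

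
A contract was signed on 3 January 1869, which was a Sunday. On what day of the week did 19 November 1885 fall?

From January 3, 1869 to January 3, 1885: 16 years, of which 4 contain a Feb 29 — 12×365 + 4×366 = 5844 days.
January 1885: 31 − 3 = 28 days remain.
Then 9 full months totalling 273 days.
November 1–19, 1885: 19 days.
Residual: 320 days.
Total: 6164 days.
6164 mod 7 = 4, so 4 days after Sunday is Thursday.

Thursday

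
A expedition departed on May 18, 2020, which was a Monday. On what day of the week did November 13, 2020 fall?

Friday

May 2020: 31 − 18 = 13 days remain.
Then June (30), July (31), August (31), September (30), October (31): 30 + 31 + 31 + 30 + 31 = 153 days.
November 1–13, 2020: 13 days.
Total: 13 + 153 + 13 = 179 days.
179 mod 7 = 4, so 4 days after Monday is Friday.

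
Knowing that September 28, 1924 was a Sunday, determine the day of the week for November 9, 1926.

September 1924: 30 − 28 = 2 days remain.
Then 25 full months totalling 761 days.
November 1–9, 1926: 9 days.
Total: 2 + 761 + 9 = 772 days.
772 mod 7 = 2, so 2 days after Sunday is Tuesday.

Tuesday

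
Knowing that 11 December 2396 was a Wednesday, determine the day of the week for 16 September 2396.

Monday

Count forward from the earlier date (September 16, 2396) to the later (December 11, 2396):
September 2396: 30 − 16 = 14 days remain.
Then October (31), November (30): 31 + 30 = 61 days.
December 1–11, 2396: 11 days.
Total: 14 + 61 + 11 = 86 days.
86 mod 7 = 2, so 2 days before Wednesday is Monday.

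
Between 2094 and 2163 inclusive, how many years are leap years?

16

Years divisible by 4: 2096, 2100, …, 2160 — 17 in all.
Of these, 2100 is divisible by 100 but not 400, so not leap.
Leap years: 17 − 1 = 16.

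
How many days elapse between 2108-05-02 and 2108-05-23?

Within May 2108: 23 − 2 = 21 days.

21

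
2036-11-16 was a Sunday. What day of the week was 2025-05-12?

Count forward from the earlier date (May 12, 2025) to the later (November 16, 2036):
From May 12, 2025 to May 12, 2036: 11 years, of which 3 contain a Feb 29 — 8×365 + 3×366 = 4018 days.
May 2036: 31 − 12 = 19 days remain.
Then June (30), July (31), August (31), September (30), October (31): 30 + 31 + 31 + 30 + 31 = 153 days.
November 1–16, 2036: 16 days.
Residual: 188 days.
Total: 4206 days.
4206 mod 7 = 6, so 6 days before Sunday is Monday.

Monday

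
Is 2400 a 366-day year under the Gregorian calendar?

2400 is a leap year (divisible by 400).

Yes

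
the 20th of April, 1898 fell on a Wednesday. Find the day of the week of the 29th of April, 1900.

Sunday

April 1898: 30 − 20 = 10 days remain.
Then 23 full months totalling 700 days.
April 1–29, 1900: 29 days.
Total: 10 + 700 + 29 = 739 days.
739 mod 7 = 4, so 4 days after Wednesday is Sunday.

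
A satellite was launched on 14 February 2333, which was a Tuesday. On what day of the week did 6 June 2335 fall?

February 2333: 28 − 14 = 14 days remain (2333 is not a leap year, so February has 28 days).
Then 27 full months totalling 822 days.
June 1–6, 2335: 6 days.
Total: 14 + 822 + 6 = 842 days.
842 mod 7 = 2, so 2 days after Tuesday is Thursday.

Thursday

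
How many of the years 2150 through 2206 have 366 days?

Years divisible by 4: 2152, 2156, …, 2204 — 14 in all.
Of these, 2200 is divisible by 100 but not 400, so not leap.
Leap years: 14 − 1 = 13.

13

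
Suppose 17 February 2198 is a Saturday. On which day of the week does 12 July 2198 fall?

February 2198: 28 − 17 = 11 days remain (2198 is not a leap year, so February has 28 days).
Then March (31), April (30), May (31), June (30): 31 + 30 + 31 + 30 = 122 days.
July 1–12, 2198: 12 days.
Total: 11 + 122 + 12 = 145 days.
145 mod 7 = 5, so 5 days after Saturday is Thursday.

Thursday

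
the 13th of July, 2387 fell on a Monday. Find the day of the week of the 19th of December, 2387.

July 2387: 31 − 13 = 18 days remain.
Then August (31), September (30), October (31), November (30): 31 + 30 + 31 + 30 = 122 days.
December 1–19, 2387: 19 days.
Total: 18 + 122 + 19 = 159 days.
159 mod 7 = 5, so 5 days after Monday is Saturday.

Saturday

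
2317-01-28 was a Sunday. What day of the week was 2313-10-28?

Tuesday

Count forward from the earlier date (October 28, 2313) to the later (January 28, 2317):
Day-of-year of October 28, 2313: 301.
Day-of-year of January 28, 2317: 28.
2313 has 365 days, so 365 − 301 = 64 days remain in 2313.
Full years: 2314: 365; 2315: 365; 2316: 366. Sum = 1096.
Total: 64 + 1096 + 28 = 1188 days.
1188 mod 7 = 5, so 5 days before Sunday is Tuesday.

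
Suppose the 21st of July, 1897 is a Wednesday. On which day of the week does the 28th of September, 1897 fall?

July 1897: 31 − 21 = 10 days remain.
Then August (31): 31 days.
September 1–28, 1897: 28 days.
Total: 10 + 31 + 28 = 69 days.
69 mod 7 = 6, so 6 days after Wednesday is Tuesday.

Tuesday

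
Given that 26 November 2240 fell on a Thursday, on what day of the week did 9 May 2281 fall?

Day-of-year of November 26, 2240: 331.
Day-of-year of May 9, 2281: 129.
2240 has 366 days, so 366 − 331 = 35 days remain in 2240.
Full years 2241–2280: 30 common + 10 leap = 30×365 + 10×366 = 14610 days.
Total: 35 + 14610 + 129 = 14774 days.
14774 mod 7 = 4, so 4 days after Thursday is Monday.

Monday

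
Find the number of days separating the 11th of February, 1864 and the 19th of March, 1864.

February 1864: 29 − 11 = 18 days remain (1864 is a leap year, so February has 29 days).
March 1–19, 1864: 19 days.
Total: 18 + 19 = 37 days.

37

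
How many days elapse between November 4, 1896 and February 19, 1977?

29326

Day-of-year of November 4, 1896: 309.
Day-of-year of February 19, 1977: 50.
1896 has 366 days, so 366 − 309 = 57 days remain in 1896.
Full years 1897–1976: 61 common + 19 leap = 61×365 + 19×366 = 29219 days.
Total: 57 + 29219 + 50 = 29326 days.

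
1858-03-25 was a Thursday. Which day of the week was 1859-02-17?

Thursday

March 1858: 31 − 25 = 6 days remain.
Then 10 full months totalling 306 days.
February 1–17, 1859: 17 days (1859 is not a leap year).
Total: 6 + 306 + 17 = 329 days.
329 is a multiple of 7, so 1859-02-17 falls on the same weekday: Thursday.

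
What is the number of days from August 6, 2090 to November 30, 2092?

Day-of-year of August 6, 2090: 218.
Day-of-year of November 30, 2092: 335.
2090 has 365 days, so 365 − 218 = 147 days remain in 2090.
Full years: 2091: 365. Sum = 365.
Total: 147 + 365 + 335 = 847 days.

847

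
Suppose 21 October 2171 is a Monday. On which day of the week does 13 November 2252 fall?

Saturday

Day-of-year of October 21, 2171: 294.
Day-of-year of November 13, 2252: 318.
2171 has 365 days, so 365 − 294 = 71 days remain in 2171.
Full years 2172–2251: 61 common + 19 leap = 61×365 + 19×366 = 29219 days.
Total: 71 + 29219 + 318 = 29608 days.
29608 mod 7 = 5, so 5 days after Monday is Saturday.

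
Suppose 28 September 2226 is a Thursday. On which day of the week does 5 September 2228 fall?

Friday

Day-of-year of September 28, 2226: 271.
Day-of-year of September 5, 2228: 249.
2226 has 365 days, so 365 − 271 = 94 days remain in 2226.
Full years: 2227: 365. Sum = 365.
Total: 94 + 365 + 249 = 708 days.
708 mod 7 = 1, so 1 day after Thursday is Friday.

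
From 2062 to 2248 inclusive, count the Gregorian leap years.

45

Years divisible by 4: 2064, 2068, …, 2248 — 47 in all.
Of these, 2100, 2200 are divisible by 100 but not 400, so not leap.
Leap years: 47 − 2 = 45.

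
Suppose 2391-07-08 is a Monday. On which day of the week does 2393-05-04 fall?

July 2391: 31 − 8 = 23 days remain.
Then 21 full months totalling 639 days.
May 1–4, 2393: 4 days.
Total: 23 + 639 + 4 = 666 days.
666 mod 7 = 1, so 1 day after Monday is Tuesday.

Tuesday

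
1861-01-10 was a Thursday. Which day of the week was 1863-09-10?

Thursday

Day-of-year of January 10, 1861: 10.
Day-of-year of September 10, 1863: 253.
1861 has 365 days, so 365 − 10 = 355 days remain in 1861.
Full years: 1862: 365. Sum = 365.
Total: 355 + 365 + 253 = 973 days.
973 is a multiple of 7, so 1863-09-10 falls on the same weekday: Thursday.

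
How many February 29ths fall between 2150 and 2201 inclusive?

12

Years divisible by 4: 2152, 2156, …, 2200 — 13 in all.
Of these, 2200 is divisible by 100 but not 400, so not leap.
Leap years: 13 − 1 = 12.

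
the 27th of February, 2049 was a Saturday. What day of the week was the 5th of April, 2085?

Day-of-year of February 27, 2049: 58.
Day-of-year of April 5, 2085: 95.
2049 has 365 days, so 365 − 58 = 307 days remain in 2049.
Full years 2050–2084: 26 common + 9 leap = 26×365 + 9×366 = 12784 days.
Total: 307 + 12784 + 95 = 13186 days.
13186 mod 7 = 5, so 5 days after Saturday is Thursday.

Thursday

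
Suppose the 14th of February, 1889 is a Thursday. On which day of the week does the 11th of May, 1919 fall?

Sunday

Day-of-year of February 14, 1889: 45.
Day-of-year of May 11, 1919: 131.
1889 has 365 days, so 365 − 45 = 320 days remain in 1889.
Full years 1890–1918: 23 common + 6 leap = 23×365 + 6×366 = 10591 days.
Total: 320 + 10591 + 131 = 11042 days.
11042 mod 7 = 3, so 3 days after Thursday is Sunday.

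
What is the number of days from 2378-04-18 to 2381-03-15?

1062

Day-of-year of April 18, 2378: 108.
Day-of-year of March 15, 2381: 74.
2378 has 365 days, so 365 − 108 = 257 days remain in 2378.
Full years: 2379: 365; 2380: 366. Sum = 731.
Total: 257 + 731 + 74 = 1062 days.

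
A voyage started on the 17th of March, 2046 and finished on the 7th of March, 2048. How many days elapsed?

March 2046: 31 − 17 = 14 days remain.
Then 23 full months totalling 700 days.
March 1–7, 2048: 7 days.
Total: 14 + 700 + 7 = 721 days.

721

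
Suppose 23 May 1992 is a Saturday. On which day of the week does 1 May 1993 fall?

Saturday

May 1992: 31 − 23 = 8 days remain.
Then 11 full months totalling 334 days.
May 1, 1993: 1 day.
Residual: 343 days.
Total: 343 days.
343 is a multiple of 7, so 1 May 1993 falls on the same weekday: Saturday.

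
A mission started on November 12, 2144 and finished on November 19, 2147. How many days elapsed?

1102

November 12, 2144 → November 12, 2145: 365 days.
November 12, 2145 → November 12, 2146: 365 days.
November 12, 2146 → November 12, 2147: 365 days.
Within November 2147: 19 − 12 = 7 days.
Total: 1102 days.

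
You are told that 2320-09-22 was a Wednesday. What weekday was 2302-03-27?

Count forward from the earlier date (March 27, 2302) to the later (September 22, 2320):
From March 27, 2302 to March 27, 2320: 18 years, of which 5 contain a Feb 29 — 13×365 + 5×366 = 6575 days.
March 2320: 31 − 27 = 4 days remain.
Then April (30), May (31), June (30), July (31), August (31): 30 + 31 + 30 + 31 + 31 = 153 days.
September 1–22, 2320: 22 days.
Residual: 179 days.
Total: 6754 days.
6754 mod 7 = 6, so 6 days before Wednesday is Thursday.

Thursday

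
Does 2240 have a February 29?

Yes

2240 is a leap year.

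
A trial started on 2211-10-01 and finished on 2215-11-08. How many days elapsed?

October 1, 2211 → October 1, 2212: 366 days (2212 is a leap year).
October 1, 2212 → October 1, 2213: 365 days.
October 1, 2213 → October 1, 2214: 365 days.
October 1, 2214 → October 1, 2215: 365 days.
October 2215: 31 − 1 = 30 days remain.
November 1–8, 2215: 8 days.
Residual: 38 days.
Total: 1499 days.

1499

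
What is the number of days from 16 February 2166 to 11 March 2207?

14997

Day-of-year of February 16, 2166: 47.
Day-of-year of March 11, 2207: 70.
2166 has 365 days, so 365 − 47 = 318 days remain in 2166.
Full years 2167–2206: 31 common + 9 leap = 31×365 + 9×366 = 14609 days.
Total: 318 + 14609 + 70 = 14997 days.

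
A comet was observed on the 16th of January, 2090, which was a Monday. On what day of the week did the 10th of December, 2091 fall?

Monday

January 16, 2090 → January 16, 2091: 365 days.
January 2091: 31 − 16 = 15 days remain.
Then 10 full months totalling 303 days.
December 1–10, 2091: 10 days.
Residual: 328 days.
Total: 693 days.
693 is a multiple of 7, so the 10th of December, 2091 falls on the same weekday: Monday.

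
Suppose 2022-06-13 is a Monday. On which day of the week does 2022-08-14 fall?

Sunday

June 2022: 30 − 13 = 17 days remain.
Then July (31): 31 days.
August 1–14, 2022: 14 days.
Total: 17 + 31 + 14 = 62 days.
62 mod 7 = 6, so 6 days after Monday is Sunday.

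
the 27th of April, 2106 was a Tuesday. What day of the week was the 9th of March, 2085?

Friday

Count forward from the earlier date (March 9, 2085) to the later (April 27, 2106):
From March 9, 2085 to March 9, 2106: 21 years, of which 4 contain a Feb 29 — 17×365 + 4×366 = 7669 days.
(2100 is not a leap year (divisible by 100 but not 400).)
March 2106: 31 − 9 = 22 days remain.
April 1–27, 2106: 27 days.
Residual: 49 days.
Total: 7718 days.
7718 mod 7 = 4, so 4 days before Tuesday is Friday.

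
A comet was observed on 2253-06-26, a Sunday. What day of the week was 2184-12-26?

Count forward from the earlier date (December 26, 2184) to the later (June 26, 2253):
Day-of-year of December 26, 2184: 361.
Day-of-year of June 26, 2253: 177.
2184 has 366 days, so 366 − 361 = 5 days remain in 2184.
Full years 2185–2252: 52 common + 16 leap = 52×365 + 16×366 = 24836 days.
Total: 5 + 24836 + 177 = 25018 days.
25018 is a multiple of 7, so 2184-12-26 falls on the same weekday: Sunday.

Sunday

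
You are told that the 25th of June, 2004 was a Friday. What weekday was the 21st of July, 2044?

Thursday

From June 25, 2004 to June 25, 2044: 40 years, of which 10 contain a Feb 29 — 30×365 + 10×366 = 14610 days.
June 2044: 30 − 25 = 5 days remain.
July 1–21, 2044: 21 days.
Residual: 26 days.
Total: 14636 days.
14636 mod 7 = 6, so 6 days after Friday is Thursday.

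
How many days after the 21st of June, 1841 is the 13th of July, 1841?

June 1841: 30 − 21 = 9 days remain.
July 1–13, 1841: 13 days.
Total: 9 + 13 = 22 days.

22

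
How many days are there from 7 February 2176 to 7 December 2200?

Day-of-year of February 7, 2176: 38.
Day-of-year of December 7, 2200: 341.
2176 has 366 days, so 366 − 38 = 328 days remain in 2176.
Full years 2177–2199: 18 common + 5 leap = 18×365 + 5×366 = 8400 days.
Total: 328 + 8400 + 341 = 9069 days.

9069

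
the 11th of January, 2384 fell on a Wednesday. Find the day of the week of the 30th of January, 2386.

Thursday

Day-of-year of January 11, 2384: 11.
Day-of-year of January 30, 2386: 30.
2384 has 366 days, so 366 − 11 = 355 days remain in 2384.
Full years: 2385: 365. Sum = 365.
Total: 355 + 365 + 30 = 750 days.
750 mod 7 = 1, so 1 day after Wednesday is Thursday.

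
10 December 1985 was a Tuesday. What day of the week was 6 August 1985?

Tuesday

Count forward from the earlier date (August 6, 1985) to the later (December 10, 1985):
August 1985: 31 − 6 = 25 days remain.
Then September (30), October (31), November (30): 30 + 31 + 30 = 91 days.
December 1–10, 1985: 10 days.
Total: 25 + 91 + 10 = 126 days.
126 is a multiple of 7, so 6 August 1985 falls on the same weekday: Tuesday.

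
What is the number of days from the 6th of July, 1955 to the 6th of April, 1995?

Day-of-year of July 6, 1955: 187.
Day-of-year of April 6, 1995: 96.
1955 has 365 days, so 365 − 187 = 178 days remain in 1955.
Full years 1956–1994: 29 common + 10 leap = 29×365 + 10×366 = 14245 days.
Total: 178 + 14245 + 96 = 14519 days.

14519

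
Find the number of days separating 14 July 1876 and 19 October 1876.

July 1876: 31 − 14 = 17 days remain.
Then August (31), September (30): 31 + 30 = 61 days.
October 1–19, 1876: 19 days.
Total: 17 + 61 + 19 = 97 days.

97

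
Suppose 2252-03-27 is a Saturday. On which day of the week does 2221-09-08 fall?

Count forward from the earlier date (September 8, 2221) to the later (March 27, 2252):
From September 8, 2221 to September 8, 2251: 30 years, of which 7 contain a Feb 29 — 23×365 + 7×366 = 10957 days.
September 2251: 30 − 8 = 22 days remain.
Then October (31), November (30), December (31), January (31), February 2252 (29): 31 + 30 + 31 + 31 + 29 = 152 days.
March 1–27, 2252: 27 days.
Residual: 201 days.
Total: 11158 days.
11158 is a multiple of 7, so 2221-09-08 falls on the same weekday: Saturday.

Saturday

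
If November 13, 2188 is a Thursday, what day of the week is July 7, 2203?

Thursday

Day-of-year of November 13, 2188: 318.
Day-of-year of July 7, 2203: 188.
2188 has 366 days, so 366 − 318 = 48 days remain in 2188.
Full years 2189–2202: 12 common + 2 leap = 12×365 + 2×366 = 5112 days.
Total: 48 + 5112 + 188 = 5348 days.
5348 is a multiple of 7, so July 7, 2203 falls on the same weekday: Thursday.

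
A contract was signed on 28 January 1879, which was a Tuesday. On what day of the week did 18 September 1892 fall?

From January 28, 1879 to January 28, 1892: 13 years, of which 3 contain a Feb 29 — 10×365 + 3×366 = 4748 days.
January 1892: 31 − 28 = 3 days remain.
Then February 1892 (29), March (31), April (30), May (31), June (30), July (31), August (31): 29 + 31 + 30 + 31 + 30 + 31 + 31 = 213 days.
September 1–18, 1892: 18 days.
Residual: 234 days.
Total: 4982 days.
4982 mod 7 = 5, so 5 days after Tuesday is Sunday.

Sunday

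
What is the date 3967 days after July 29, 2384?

June 9, 2395

Count 3967 days after July 29, 2384:
From July 29, 2384 to July 29, 2394: 10 years, of which 2 contain a Feb 29 — 8×365 + 2×366 = 3652 days.
July 2394: 31 − 29 = 2 days remain.
Then 10 full months totalling 304 days.
June 1–9, 2395: 9 days.
Residual: 315 days.
Total: 3967 days.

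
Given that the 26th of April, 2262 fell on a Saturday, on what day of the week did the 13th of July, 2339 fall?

Thursday

Day-of-year of April 26, 2262: 116.
Day-of-year of July 13, 2339: 194.
2262 has 365 days, so 365 − 116 = 249 days remain in 2262.
Full years 2263–2338: 58 common + 18 leap = 58×365 + 18×366 = 27758 days.
Total: 249 + 27758 + 194 = 28201 days.
28201 mod 7 = 5, so 5 days after Saturday is Thursday.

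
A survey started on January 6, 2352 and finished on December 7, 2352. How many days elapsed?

336

January 2352: 31 − 6 = 25 days remain.
Then 10 full months totalling 304 days.
December 1–7, 2352: 7 days.
Total: 25 + 304 + 7 = 336 days.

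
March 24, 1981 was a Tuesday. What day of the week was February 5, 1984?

Sunday

March 24, 1981 → March 24, 1982: 365 days.
March 24, 1982 → March 24, 1983: 365 days.
March 1983: 31 − 24 = 7 days remain.
Then 10 full months totalling 306 days.
February 1–5, 1984: 5 days (1984 is a leap year).
Residual: 318 days.
Total: 1048 days.
1048 mod 7 = 5, so 5 days after Tuesday is Sunday.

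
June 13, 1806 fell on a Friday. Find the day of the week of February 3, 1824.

Tuesday

Day-of-year of June 13, 1806: 164.
Day-of-year of February 3, 1824: 34.
1806 has 365 days, so 365 − 164 = 201 days remain in 1806.
Full years 1807–1823: 13 common + 4 leap = 13×365 + 4×366 = 6209 days.
Total: 201 + 6209 + 34 = 6444 days.
6444 mod 7 = 4, so 4 days after Friday is Tuesday.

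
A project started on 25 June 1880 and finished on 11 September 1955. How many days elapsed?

27470

Day-of-year of June 25, 1880: 177.
Day-of-year of September 11, 1955: 254.
1880 has 366 days, so 366 − 177 = 189 days remain in 1880.
Full years 1881–1954: 57 common + 17 leap = 57×365 + 17×366 = 27027 days.
Total: 189 + 27027 + 254 = 27470 days.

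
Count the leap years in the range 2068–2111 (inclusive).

Years divisible by 4 in [2068, 2111]: 2068, 2072, 2076, 2080, 2084, 2088, 2092, 2096, 2100, 2104, 2108.
Of these, 2100 is divisible by 100 but not 400, so not leap.
Leap years: 11 − 1 = 10.

10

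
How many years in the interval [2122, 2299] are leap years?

43

Years divisible by 4: 2124, 2128, …, 2296 — 44 in all.
Of these, 2200 is divisible by 100 but not 400, so not leap.
Leap years: 44 − 1 = 43.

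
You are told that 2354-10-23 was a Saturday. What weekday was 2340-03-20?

Count forward from the earlier date (March 20, 2340) to the later (October 23, 2354):
Day-of-year of March 20, 2340: 80.
Day-of-year of October 23, 2354: 296.
2340 has 366 days, so 366 − 80 = 286 days remain in 2340.
Full years 2341–2353: 10 common + 3 leap = 10×365 + 3×366 = 4748 days.
Total: 286 + 4748 + 296 = 5330 days.
5330 mod 7 = 3, so 3 days before Saturday is Wednesday.

Wednesday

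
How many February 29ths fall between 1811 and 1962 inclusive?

37

Years divisible by 4: 1812, 1816, …, 1960 — 38 in all.
Of these, 1900 is divisible by 100 but not 400, so not leap.
Leap years: 38 − 1 = 37.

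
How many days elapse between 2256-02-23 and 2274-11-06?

6831

From February 23, 2256 to February 23, 2274: 18 years, of which 5 contain a Feb 29 — 13×365 + 5×366 = 6575 days.
February 2274: 28 − 23 = 5 days remain (2274 is not a leap year, so February has 28 days).
Then March (31), April (30), May (31), June (30), July (31), August (31), September (30), October (31): 31 + 30 + 31 + 30 + 31 + 31 + 30 + 31 = 245 days.
November 1–6, 2274: 6 days.
Residual: 256 days.
Total: 6831 days.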